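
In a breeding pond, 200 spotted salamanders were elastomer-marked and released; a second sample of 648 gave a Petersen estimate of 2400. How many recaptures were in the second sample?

R = 54

From N = M·C/R: R = M·C / N = 200·648 / 2400 = 129600 / 2400 = 54.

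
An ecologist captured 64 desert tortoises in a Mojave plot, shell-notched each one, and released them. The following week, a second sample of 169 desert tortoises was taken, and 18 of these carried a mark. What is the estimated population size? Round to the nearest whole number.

N ≈ 601

If marked individuals mix randomly, R/C ≈ M/N, giving N ≈ M·C/R.
N = (64 × 169) / 18 = 10816 / 18 ≈ 600.9 → 601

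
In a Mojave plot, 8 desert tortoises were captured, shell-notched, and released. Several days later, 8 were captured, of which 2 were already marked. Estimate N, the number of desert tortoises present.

Lincoln-Petersen assumes M/N = R/C, so N = M·C / R.
N = (8 × 8) / 2 = 64 / 2 = 32

N = 32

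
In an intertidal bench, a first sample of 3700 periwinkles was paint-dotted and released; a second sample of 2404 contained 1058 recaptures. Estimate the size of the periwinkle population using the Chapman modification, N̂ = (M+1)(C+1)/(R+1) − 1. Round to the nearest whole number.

N ≈ 8404

N̂ = (3700+1)(2404+1)/(1058+1) − 1 = 3701·2405/1059 − 1
= 8900905/1059 − 1 ≈ 8405.0 − 1 ≈ 8404.0 → 8404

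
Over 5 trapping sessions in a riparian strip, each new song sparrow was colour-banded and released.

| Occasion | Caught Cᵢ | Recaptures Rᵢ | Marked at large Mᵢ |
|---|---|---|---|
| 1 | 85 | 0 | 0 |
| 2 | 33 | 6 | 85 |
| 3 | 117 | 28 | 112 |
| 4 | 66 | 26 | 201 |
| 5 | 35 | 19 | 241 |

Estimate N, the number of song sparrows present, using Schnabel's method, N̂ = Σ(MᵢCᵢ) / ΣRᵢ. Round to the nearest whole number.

N ≈ 476

Σ MᵢCᵢ = 0·85 + 85·33 + 112·117 + 201·66 + 241·35 = 0 + 2805 + 13104 + 13266 + 8435 = 37610
Σ Rᵢ = 0 + 6 + 28 + 26 + 19 = 79
N̂ = 37610 / 79 ≈ 476.1 → 476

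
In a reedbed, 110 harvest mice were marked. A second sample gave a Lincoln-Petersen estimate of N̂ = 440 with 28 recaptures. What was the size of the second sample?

From N = M·C/R: C = N·R / M = 440·28 / 110 = 12320 / 110 = 112.

C = 112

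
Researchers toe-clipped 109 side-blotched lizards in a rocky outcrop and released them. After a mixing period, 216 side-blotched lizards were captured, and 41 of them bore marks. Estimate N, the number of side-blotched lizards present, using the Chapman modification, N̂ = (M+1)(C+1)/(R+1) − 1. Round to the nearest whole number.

N̂ = (109+1)(216+1)/(41+1) − 1 = 110·217/42 − 1
= 23870/42 − 1 ≈ 568.3 − 1 ≈ 567.3 → 567

N ≈ 567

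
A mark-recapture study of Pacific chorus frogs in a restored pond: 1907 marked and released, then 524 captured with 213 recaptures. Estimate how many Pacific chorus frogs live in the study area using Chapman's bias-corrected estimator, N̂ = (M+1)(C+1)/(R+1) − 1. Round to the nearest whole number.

N̂ = (1907+1)(524+1)/(213+1) − 1 = 1908·525/214 − 1
= 1001700/214 − 1 ≈ 4680.8 − 1 ≈ 4679.8 → 4680

N ≈ 4680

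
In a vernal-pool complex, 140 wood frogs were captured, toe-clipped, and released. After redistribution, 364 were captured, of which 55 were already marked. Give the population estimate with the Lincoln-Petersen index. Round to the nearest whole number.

N ≈ 927

If marked individuals mix randomly, R/C ≈ M/N, giving N ≈ M·C/R.
N = (140 × 364) / 55 = 50960 / 55 ≈ 926.5 → 927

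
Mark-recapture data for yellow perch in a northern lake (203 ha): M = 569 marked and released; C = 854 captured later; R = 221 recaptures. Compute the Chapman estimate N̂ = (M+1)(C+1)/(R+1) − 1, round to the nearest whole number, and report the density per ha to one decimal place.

density ≈ 10.8 yellow perch per ha

N̂ = 570·855/222 − 1 = 487350/222 − 1 ≈ 2194.3 → 2194
Density = N̂ / area = 2194 / 203 ≈ 10.81 → 10.8 per ha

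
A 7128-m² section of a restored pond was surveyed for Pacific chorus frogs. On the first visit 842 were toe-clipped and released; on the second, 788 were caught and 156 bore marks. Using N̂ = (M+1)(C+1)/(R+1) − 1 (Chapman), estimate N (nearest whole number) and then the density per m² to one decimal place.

N̂ = 843·789/157 − 1 = 665127/157 − 1 ≈ 4235.48 → 4235
Density = N̂ / area = 4235 / 7128 ≈ 0.59 → 0.6 per m²

density ≈ 0.6 Pacific chorus frogs per m²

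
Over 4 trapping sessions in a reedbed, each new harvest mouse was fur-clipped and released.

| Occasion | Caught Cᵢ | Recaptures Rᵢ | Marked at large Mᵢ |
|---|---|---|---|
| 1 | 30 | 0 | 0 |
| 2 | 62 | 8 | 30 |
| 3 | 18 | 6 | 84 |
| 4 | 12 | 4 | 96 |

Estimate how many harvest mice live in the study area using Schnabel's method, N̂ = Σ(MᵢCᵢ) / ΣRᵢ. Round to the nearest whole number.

Σ MᵢCᵢ = 0·30 + 30·62 + 84·18 + 96·12 = 0 + 1860 + 1512 + 1152 = 4524
Σ Rᵢ = 0 + 8 + 6 + 4 = 18
N̂ = 4524 / 18 ≈ 251.3 → 251

N ≈ 251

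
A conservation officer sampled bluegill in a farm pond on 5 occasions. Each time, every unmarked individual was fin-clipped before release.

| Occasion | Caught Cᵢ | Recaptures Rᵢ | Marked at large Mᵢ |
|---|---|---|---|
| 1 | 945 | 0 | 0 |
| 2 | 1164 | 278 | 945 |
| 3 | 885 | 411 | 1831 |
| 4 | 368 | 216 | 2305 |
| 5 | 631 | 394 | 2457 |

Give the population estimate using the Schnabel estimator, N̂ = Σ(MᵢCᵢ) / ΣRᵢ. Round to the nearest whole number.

N ≈ 3941

Σ MᵢCᵢ = 0·945 + 945·1164 + 1831·885 + 2305·368 + 2457·631 = 0 + 1099980 + 1620435 + 848240 + 1550367 = 5119022
Σ Rᵢ = 0 + 278 + 411 + 216 + 394 = 1299
N̂ = 5119022 / 1299 ≈ 3940.7 → 3941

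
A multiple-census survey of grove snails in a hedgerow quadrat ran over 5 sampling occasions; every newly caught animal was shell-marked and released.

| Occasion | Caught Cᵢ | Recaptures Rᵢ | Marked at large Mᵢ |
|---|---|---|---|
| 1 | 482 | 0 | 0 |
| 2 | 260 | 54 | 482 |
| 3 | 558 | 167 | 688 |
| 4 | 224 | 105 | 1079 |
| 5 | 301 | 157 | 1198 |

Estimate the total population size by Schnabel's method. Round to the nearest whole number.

N ≈ 2301

Σ MᵢCᵢ = 0·482 + 482·260 + 688·558 + 1079·224 + 1198·301 = 0 + 125320 + 383904 + 241696 + 360598 = 1111518
Σ Rᵢ = 0 + 54 + 167 + 105 + 157 = 483
N̂ = 1111518 / 483 ≈ 2301.3 → 2301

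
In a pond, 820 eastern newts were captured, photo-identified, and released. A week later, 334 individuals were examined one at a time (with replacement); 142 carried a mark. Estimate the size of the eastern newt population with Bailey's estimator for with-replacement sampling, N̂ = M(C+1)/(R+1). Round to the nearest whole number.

N̂ = 820·(334+1)/(142+1) = 820·335/143 = 274700/143 ≈ 1921.0 → 1921

N ≈ 1921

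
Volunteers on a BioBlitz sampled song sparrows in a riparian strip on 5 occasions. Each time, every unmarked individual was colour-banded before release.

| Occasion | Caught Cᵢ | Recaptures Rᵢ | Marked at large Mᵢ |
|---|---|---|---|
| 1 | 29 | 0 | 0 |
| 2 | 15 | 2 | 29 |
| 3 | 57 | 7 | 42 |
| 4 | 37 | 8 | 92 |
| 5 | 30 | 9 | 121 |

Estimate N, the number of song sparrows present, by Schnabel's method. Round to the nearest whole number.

N ≈ 379

Σ MᵢCᵢ = 0·29 + 29·15 + 42·57 + 92·37 + 121·30 = 0 + 435 + 2394 + 3404 + 3630 = 9863
Σ Rᵢ = 0 + 2 + 7 + 8 + 9 = 26
N̂ = 9863 / 26 ≈ 379.3 → 379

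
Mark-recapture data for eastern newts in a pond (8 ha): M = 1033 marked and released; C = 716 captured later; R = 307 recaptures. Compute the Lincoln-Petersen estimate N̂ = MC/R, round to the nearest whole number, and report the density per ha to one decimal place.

density ≈ 301.1 eastern newts per ha

N̂ = 1033·716/307 = 739628/307 ≈ 2409.2 → 2409
Density = N̂ / area = 2409 / 8 ≈ 301.12 → 301.1 per ha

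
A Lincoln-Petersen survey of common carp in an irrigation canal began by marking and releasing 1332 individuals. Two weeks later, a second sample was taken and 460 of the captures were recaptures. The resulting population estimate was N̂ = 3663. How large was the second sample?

C = 1265

From N = M·C/R: C = N·R / M = 3663·460 / 1332 = 1684980 / 1332 = 1265.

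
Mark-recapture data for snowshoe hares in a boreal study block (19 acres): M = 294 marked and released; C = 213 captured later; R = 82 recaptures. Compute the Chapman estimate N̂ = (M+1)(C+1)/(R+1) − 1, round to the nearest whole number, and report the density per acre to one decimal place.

density ≈ 40.0 snowshoe hares per acre

N̂ = 295·214/83 − 1 = 63130/83 − 1 ≈ 759.6 → 760
Density = N̂ / area = 760 / 19 = 40.0 per acre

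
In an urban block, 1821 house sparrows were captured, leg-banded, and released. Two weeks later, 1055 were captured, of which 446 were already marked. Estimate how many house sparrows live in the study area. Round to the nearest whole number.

N ≈ 4308

Lincoln-Petersen assumes M/N = R/C, so N = M·C / R.
N = (1821 × 1055) / 446 = 1921155 / 446 ≈ 4307.5 → 4308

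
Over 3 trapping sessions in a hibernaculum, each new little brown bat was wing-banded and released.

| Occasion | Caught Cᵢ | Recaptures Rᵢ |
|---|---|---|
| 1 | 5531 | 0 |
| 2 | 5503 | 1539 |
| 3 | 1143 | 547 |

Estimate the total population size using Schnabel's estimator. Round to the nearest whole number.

Marked at large before each occasion: Mᵢ = Σⱼ<ᵢ (Cⱼ − Rⱼ) → M1=0, M2=5531, M3=9495
Σ MᵢCᵢ = 0·5531 + 5531·5503 + 9495·1143 = 0 + 30437093 + 10852785 = 41289878
Σ Rᵢ = 0 + 1539 + 547 = 2086
N̂ = 41289878 / 2086 ≈ 19793.8 → 19794

N ≈ 19,794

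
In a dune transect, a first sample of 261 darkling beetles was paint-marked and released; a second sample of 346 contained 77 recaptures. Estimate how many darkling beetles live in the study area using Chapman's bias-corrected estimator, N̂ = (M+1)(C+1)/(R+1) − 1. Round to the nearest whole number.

N̂ = (261+1)(346+1)/(77+1) − 1 = 262·347/78 − 1
= 90914/78 − 1 ≈ 1165.6 − 1 ≈ 1164.6 → 1165

N ≈ 1165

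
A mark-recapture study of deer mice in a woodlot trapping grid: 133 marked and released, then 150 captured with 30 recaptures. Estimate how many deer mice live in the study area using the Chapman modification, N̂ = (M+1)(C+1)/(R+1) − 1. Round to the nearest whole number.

N̂ = (133+1)(150+1)/(30+1) − 1 = 134·151/31 − 1
= 20234/31 − 1 ≈ 652.7 − 1 ≈ 651.7 → 652

N ≈ 652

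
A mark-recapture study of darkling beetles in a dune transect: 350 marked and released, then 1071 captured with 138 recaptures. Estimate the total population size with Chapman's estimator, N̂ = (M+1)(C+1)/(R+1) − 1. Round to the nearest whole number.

N̂ = (350+1)(1071+1)/(138+1) − 1 = 351·1072/139 − 1
= 376272/139 − 1 ≈ 2707.0 − 1 ≈ 2706.0 → 2706

N ≈ 2706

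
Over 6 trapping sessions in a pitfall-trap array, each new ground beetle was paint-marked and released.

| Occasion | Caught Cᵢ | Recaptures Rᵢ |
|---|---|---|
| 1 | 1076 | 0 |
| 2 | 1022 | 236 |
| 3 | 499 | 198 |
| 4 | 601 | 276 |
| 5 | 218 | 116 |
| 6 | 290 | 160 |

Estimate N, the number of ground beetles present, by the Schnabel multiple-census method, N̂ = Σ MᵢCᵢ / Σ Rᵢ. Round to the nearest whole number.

N ≈ 4688

Marked at large before each occasion: Mᵢ = Σⱼ<ᵢ (Cⱼ − Rⱼ) → M1=0, M2=1076, M3=1862, M4=2163, M5=2488, M6=2590
Σ MᵢCᵢ = 0·1076 + 1076·1022 + 1862·499 + 2163·601 + 2488·218 + 2590·290 = 0 + 1099672 + 929138 + 1299963 + 542384 + 751100 = 4622257
Σ Rᵢ = 0 + 236 + 198 + 276 + 116 + 160 = 986
N̂ = 4622257 / 986 ≈ 4687.9 → 4688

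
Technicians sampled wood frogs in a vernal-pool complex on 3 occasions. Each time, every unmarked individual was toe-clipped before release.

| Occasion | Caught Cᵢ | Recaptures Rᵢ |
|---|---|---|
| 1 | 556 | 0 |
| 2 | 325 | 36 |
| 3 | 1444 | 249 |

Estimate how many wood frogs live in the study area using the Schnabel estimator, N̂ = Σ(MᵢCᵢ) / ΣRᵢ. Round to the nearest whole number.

N ≈ 4915

Marked at large before each occasion: Mᵢ = Σⱼ<ᵢ (Cⱼ − Rⱼ) → M1=0, M2=556, M3=845
Σ MᵢCᵢ = 0·556 + 556·325 + 845·1444 = 0 + 180700 + 1220180 = 1400880
Σ Rᵢ = 0 + 36 + 249 = 285
N̂ = 1400880 / 285 ≈ 4915.4 → 4915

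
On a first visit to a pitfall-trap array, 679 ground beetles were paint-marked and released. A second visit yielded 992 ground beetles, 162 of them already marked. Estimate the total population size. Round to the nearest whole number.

N ≈ 4158

The marked fraction in the recapture sample should equal the marked fraction in the population: 162/992 = 679/N.
N = (679 × 992) / 162 = 673568 / 162 ≈ 4157.8 → 4158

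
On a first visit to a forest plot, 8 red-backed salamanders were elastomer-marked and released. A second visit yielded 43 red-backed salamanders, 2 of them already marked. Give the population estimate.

N = 172

N = (8 × 43) / 2 = 344 / 2 = 172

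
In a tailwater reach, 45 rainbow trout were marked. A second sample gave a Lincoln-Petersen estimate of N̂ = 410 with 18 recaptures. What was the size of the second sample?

C = 164

From N = M·C/R: C = N·R / M = 410·18 / 45 = 7380 / 45 = 164.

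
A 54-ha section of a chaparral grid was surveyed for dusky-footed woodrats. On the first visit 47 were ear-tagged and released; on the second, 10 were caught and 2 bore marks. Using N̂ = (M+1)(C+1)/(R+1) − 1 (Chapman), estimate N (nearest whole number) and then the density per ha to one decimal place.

N̂ = 48·11/3 − 1 = 528/3 − 1 = 175
Density = N̂ / area = 175 / 54 ≈ 3.24 → 3.2 per ha

density ≈ 3.2 dusky-footed woodrats per ha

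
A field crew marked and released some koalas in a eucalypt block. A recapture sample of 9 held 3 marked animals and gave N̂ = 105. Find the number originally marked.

M = 35

From N = M·C/R: M = N·R / C = 105·3 / 9 = 315 / 9 = 35.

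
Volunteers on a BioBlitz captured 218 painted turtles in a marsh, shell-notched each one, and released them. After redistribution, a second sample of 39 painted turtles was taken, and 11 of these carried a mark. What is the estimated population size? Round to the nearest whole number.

If marked individuals mix randomly, R/C ≈ M/N, giving N ≈ M·C/R.
N = (218 × 39) / 11 = 8502 / 11 ≈ 772.9 → 773

N ≈ 773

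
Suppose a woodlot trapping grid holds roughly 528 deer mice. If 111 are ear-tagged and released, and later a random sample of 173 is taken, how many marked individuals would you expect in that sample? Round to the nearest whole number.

The marked fraction of the population is 111/528, so in a sample of 173 expect C·(M/N) marked.
E[R] = 111 × 173 / 528 = 19203 / 528 ≈ 36.4 → 36

expected recaptures ≈ 36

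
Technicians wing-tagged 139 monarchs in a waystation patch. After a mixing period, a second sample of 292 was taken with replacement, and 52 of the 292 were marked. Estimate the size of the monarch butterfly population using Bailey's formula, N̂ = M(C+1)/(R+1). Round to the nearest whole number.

N ≈ 768

N̂ = 139·(292+1)/(52+1) = 139·293/53 = 40727/53 ≈ 768.4 → 768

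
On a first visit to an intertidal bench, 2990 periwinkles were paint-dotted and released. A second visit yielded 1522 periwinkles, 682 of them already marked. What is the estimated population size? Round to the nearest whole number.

If marked individuals mix randomly, R/C ≈ M/N, giving N ≈ M·C/R.
N = (2990 × 1522) / 682 = 4550780 / 682 ≈ 6672.7 → 6673

N ≈ 6673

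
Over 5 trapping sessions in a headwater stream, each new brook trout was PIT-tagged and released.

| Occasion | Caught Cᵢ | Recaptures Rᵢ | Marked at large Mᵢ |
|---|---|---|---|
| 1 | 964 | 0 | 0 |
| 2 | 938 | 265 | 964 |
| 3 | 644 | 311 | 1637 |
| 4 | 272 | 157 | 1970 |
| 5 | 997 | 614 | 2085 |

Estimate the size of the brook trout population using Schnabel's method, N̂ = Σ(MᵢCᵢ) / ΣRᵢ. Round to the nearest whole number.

Σ MᵢCᵢ = 0·964 + 964·938 + 1637·644 + 1970·272 + 2085·997 = 0 + 904232 + 1054228 + 535840 + 2078745 = 4573045
Σ Rᵢ = 0 + 265 + 311 + 157 + 614 = 1347
N̂ = 4573045 / 1347 ≈ 3395.0 → 3395

N ≈ 3395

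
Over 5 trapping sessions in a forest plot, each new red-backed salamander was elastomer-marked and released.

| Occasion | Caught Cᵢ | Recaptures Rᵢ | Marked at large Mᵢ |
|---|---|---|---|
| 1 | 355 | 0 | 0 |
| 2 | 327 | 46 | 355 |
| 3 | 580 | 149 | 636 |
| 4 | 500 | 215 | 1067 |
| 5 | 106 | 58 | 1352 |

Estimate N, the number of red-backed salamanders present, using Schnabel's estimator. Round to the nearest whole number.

Σ MᵢCᵢ = 0·355 + 355·327 + 636·580 + 1067·500 + 1352·106 = 0 + 116085 + 368880 + 533500 + 143312 = 1161777
Σ Rᵢ = 0 + 46 + 149 + 215 + 58 = 468
N̂ = 1161777 / 468 ≈ 2482.4 → 2482

N ≈ 2482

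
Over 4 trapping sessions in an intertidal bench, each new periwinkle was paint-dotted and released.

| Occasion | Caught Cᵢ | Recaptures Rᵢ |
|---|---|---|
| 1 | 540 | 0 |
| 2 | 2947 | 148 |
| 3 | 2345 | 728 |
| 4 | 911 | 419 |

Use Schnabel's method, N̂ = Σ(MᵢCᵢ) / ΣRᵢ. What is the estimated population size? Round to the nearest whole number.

Marked at large before each occasion: Mᵢ = Σⱼ<ᵢ (Cⱼ − Rⱼ) → M1=0, M2=540, M3=3339, M4=4956
Σ MᵢCᵢ = 0·540 + 540·2947 + 3339·2345 + 4956·911 = 0 + 1591380 + 7829955 + 4514916 = 13936251
Σ Rᵢ = 0 + 148 + 728 + 419 = 1295
N̂ = 13936251 / 1295 ≈ 10761.6 → 10762

N ≈ 10,762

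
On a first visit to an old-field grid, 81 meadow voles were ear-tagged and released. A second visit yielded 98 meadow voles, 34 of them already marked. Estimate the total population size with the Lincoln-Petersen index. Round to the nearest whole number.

The marked fraction in the recapture sample should equal the marked fraction in the population: 34/98 = 81/N.
N = (81 × 98) / 34 = 7938 / 34 ≈ 233.47 → 233

N ≈ 233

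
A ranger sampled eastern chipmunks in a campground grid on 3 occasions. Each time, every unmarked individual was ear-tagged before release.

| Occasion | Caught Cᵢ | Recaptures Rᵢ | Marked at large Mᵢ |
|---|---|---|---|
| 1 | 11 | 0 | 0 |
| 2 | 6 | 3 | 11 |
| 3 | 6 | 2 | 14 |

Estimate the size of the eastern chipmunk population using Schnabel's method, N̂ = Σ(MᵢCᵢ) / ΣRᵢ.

N = 30

Σ MᵢCᵢ = 0·11 + 11·6 + 14·6 = 0 + 66 + 84 = 150
Σ Rᵢ = 0 + 3 + 2 = 5
N̂ = 150 / 5 = 30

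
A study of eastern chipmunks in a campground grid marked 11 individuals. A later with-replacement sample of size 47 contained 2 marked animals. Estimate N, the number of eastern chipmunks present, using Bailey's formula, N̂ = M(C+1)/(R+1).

N̂ = 11·(47+1)/(2+1) = 11·48/3 = 528/3 = 176

N = 176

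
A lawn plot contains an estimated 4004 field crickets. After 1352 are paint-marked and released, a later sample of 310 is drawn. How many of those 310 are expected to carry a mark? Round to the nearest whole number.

expected recaptures ≈ 105

The marked fraction of the population is 1352/4004, so in a sample of 310 expect C·(M/N) marked.
E[R] = 1352 × 310 / 4004 = 419120 / 4004 ≈ 104.7 → 105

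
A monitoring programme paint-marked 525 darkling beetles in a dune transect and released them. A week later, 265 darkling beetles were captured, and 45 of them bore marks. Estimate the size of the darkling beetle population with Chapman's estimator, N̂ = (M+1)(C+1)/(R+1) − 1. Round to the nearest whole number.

N ≈ 3041

N̂ = (525+1)(265+1)/(45+1) − 1 = 526·266/46 − 1
= 139916/46 − 1 ≈ 3041.7 − 1 ≈ 3040.7 → 3041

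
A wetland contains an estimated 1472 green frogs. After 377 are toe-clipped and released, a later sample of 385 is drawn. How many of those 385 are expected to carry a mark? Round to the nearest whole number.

Expected recaptures E[R] = M·C / N.
E[R] = 377 × 385 / 1472 = 145145 / 1472 ≈ 98.6 → 99

expected recaptures ≈ 99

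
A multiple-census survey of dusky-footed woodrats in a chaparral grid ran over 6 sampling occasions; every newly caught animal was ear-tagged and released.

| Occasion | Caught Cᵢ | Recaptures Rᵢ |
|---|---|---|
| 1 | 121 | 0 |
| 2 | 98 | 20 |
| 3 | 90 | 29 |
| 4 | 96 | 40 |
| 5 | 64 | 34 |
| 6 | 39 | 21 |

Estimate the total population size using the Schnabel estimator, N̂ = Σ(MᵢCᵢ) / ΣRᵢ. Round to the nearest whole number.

Marked at large before each occasion: Mᵢ = Σⱼ<ᵢ (Cⱼ − Rⱼ) → M1=0, M2=121, M3=199, M4=260, M5=316, M6=346
Σ MᵢCᵢ = 0·121 + 121·98 + 199·90 + 260·96 + 316·64 + 346·39 = 0 + 11858 + 17910 + 24960 + 20224 + 13494 = 88446
Σ Rᵢ = 0 + 20 + 29 + 40 + 34 + 21 = 144
N̂ = 88446 / 144 ≈ 614.2 → 614

N ≈ 614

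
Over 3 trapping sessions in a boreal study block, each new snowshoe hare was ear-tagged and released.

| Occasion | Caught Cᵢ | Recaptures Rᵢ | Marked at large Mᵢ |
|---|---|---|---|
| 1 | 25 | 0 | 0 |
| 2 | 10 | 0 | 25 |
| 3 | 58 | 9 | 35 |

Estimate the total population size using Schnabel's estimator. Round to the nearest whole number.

N ≈ 253

Σ MᵢCᵢ = 0·25 + 25·10 + 35·58 = 0 + 250 + 2030 = 2280
Σ Rᵢ = 0 + 0 + 9 = 9
N̂ = 2280 / 9 ≈ 253.3 → 253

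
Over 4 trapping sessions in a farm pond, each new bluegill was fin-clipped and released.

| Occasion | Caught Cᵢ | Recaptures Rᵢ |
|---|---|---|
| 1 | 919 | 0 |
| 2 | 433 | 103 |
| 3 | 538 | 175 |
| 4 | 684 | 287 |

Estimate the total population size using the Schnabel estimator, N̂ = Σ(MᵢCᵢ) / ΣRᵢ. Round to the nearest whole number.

Marked at large before each occasion: Mᵢ = Σⱼ<ᵢ (Cⱼ − Rⱼ) → M1=0, M2=919, M3=1249, M4=1612
Σ MᵢCᵢ = 0·919 + 919·433 + 1249·538 + 1612·684 = 0 + 397927 + 671962 + 1102608 = 2172497
Σ Rᵢ = 0 + 103 + 175 + 287 = 565
N̂ = 2172497 / 565 ≈ 3845.1 → 3845

N ≈ 3845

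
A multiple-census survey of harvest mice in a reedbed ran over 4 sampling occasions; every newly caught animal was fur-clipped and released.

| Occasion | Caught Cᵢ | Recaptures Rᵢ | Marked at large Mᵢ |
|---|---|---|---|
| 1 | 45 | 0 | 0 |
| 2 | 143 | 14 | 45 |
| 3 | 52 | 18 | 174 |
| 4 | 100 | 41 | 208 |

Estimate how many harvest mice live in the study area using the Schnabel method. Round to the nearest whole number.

Σ MᵢCᵢ = 0·45 + 45·143 + 174·52 + 208·100 = 0 + 6435 + 9048 + 20800 = 36283
Σ Rᵢ = 0 + 14 + 18 + 41 = 73
N̂ = 36283 / 73 ≈ 497.0 → 497

N ≈ 497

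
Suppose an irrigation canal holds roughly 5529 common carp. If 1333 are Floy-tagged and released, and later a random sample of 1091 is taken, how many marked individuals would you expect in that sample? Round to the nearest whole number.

expected recaptures ≈ 263

The marked fraction of the population is 1333/5529, so in a sample of 1091 expect C·(M/N) marked.
E[R] = 1333 × 1091 / 5529 = 1454303 / 5529 ≈ 263.0 → 263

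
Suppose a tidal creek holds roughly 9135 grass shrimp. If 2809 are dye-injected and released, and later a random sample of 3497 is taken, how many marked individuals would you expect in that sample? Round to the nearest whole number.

expected recaptures ≈ 1075

The marked fraction of the population is 2809/9135, so in a sample of 3497 expect C·(M/N) marked.
E[R] = 2809 × 3497 / 9135 = 9823073 / 9135 ≈ 1075.3 → 1075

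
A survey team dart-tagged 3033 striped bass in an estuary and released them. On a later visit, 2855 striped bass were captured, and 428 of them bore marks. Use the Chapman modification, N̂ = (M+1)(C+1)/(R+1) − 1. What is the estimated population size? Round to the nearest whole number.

N ≈ 20,197

N̂ = (3033+1)(2855+1)/(428+1) − 1 = 3034·2856/429 − 1
= 8665104/429 − 1 ≈ 20198.4 − 1 ≈ 20197.4 → 20197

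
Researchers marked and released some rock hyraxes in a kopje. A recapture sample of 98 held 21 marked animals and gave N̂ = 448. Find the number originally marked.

M = 96

From N = M·C/R: M = N·R / C = 448·21 / 98 = 9408 / 98 = 96.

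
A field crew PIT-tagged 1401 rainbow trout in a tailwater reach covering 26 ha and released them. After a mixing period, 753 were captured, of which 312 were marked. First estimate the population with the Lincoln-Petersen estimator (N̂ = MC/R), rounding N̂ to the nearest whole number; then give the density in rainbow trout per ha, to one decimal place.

N̂ = 1401·753/312 = 1054953/312 ≈ 3381.3 → 3381
Density = N̂ / area = 3381 / 26 ≈ 130.04 → 130.0 per ha

density ≈ 130.0 rainbow trout per ha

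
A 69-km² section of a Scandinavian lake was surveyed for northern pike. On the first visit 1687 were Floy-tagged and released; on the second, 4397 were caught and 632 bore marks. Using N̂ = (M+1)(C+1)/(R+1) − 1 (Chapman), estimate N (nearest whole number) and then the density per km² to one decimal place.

N̂ = 1688·4398/633 − 1 = 7423824/633 − 1 = 11727
Density = N̂ / area = 11727 / 69 ≈ 169.96 → 170.0 per km²

density ≈ 170.0 northern pike per km²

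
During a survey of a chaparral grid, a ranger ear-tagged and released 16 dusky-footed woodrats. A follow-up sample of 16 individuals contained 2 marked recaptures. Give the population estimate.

N = 128

N = (16 × 16) / 2 = 256 / 2 = 128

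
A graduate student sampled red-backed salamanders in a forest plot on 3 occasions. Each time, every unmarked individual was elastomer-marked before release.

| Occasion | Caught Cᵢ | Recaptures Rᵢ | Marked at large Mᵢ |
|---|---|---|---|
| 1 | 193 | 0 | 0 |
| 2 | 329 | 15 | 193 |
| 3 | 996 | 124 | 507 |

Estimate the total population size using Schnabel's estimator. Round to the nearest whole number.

N ≈ 4090

Σ MᵢCᵢ = 0·193 + 193·329 + 507·996 = 0 + 63497 + 504972 = 568469
Σ Rᵢ = 0 + 15 + 124 = 139
N̂ = 568469 / 139 ≈ 4089.7 → 4090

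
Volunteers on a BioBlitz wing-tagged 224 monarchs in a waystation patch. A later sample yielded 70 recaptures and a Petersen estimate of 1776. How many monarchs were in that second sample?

From N = M·C/R: C = N·R / M = 1776·70 / 224 = 124320 / 224 = 555.

C = 555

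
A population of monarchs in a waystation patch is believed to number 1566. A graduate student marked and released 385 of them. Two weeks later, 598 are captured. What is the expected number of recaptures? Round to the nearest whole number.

Expected recaptures E[R] = M·C / N.
E[R] = 385 × 598 / 1566 = 230230 / 1566 ≈ 147.0 → 147

expected recaptures ≈ 147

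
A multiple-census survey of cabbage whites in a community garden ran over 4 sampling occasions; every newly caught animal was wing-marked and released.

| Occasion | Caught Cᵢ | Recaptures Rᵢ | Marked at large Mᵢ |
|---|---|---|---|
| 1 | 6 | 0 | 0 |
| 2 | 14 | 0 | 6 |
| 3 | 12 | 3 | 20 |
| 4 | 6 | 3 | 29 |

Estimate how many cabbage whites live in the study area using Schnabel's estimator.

N = 83

Σ MᵢCᵢ = 0·6 + 6·14 + 20·12 + 29·6 = 0 + 84 + 240 + 174 = 498
Σ Rᵢ = 0 + 0 + 3 + 3 = 6
N̂ = 498 / 6 = 83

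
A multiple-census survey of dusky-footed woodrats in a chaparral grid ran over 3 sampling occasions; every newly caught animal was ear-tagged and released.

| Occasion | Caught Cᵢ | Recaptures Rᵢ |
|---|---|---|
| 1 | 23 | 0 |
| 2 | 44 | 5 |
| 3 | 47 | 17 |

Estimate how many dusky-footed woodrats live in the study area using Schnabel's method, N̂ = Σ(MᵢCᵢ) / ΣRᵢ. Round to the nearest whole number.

Marked at large before each occasion: Mᵢ = Σⱼ<ᵢ (Cⱼ − Rⱼ) → M1=0, M2=23, M3=62
Σ MᵢCᵢ = 0·23 + 23·44 + 62·47 = 0 + 1012 + 2914 = 3926
Σ Rᵢ = 0 + 5 + 17 = 22
N̂ = 3926 / 22 ≈ 178.45 → 178

N ≈ 178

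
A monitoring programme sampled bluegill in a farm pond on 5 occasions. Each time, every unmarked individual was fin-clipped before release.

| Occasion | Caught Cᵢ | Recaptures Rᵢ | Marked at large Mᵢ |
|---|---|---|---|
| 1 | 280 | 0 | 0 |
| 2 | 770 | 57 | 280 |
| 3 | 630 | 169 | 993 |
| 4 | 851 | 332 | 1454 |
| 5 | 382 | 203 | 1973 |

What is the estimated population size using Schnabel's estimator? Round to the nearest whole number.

Σ MᵢCᵢ = 0·280 + 280·770 + 993·630 + 1454·851 + 1973·382 = 0 + 215600 + 625590 + 1237354 + 753686 = 2832230
Σ Rᵢ = 0 + 57 + 169 + 332 + 203 = 761
N̂ = 2832230 / 761 ≈ 3721.7 → 3722

N ≈ 3722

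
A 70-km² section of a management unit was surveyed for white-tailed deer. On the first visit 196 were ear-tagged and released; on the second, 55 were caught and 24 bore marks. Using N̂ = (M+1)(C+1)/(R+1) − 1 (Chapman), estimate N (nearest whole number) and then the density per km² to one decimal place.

density ≈ 6.3 white-tailed deer per km²

N̂ = 197·56/25 − 1 = 11032/25 − 1 ≈ 440.3 → 440
Density = N̂ / area = 440 / 70 ≈ 6.29 → 6.3 per km²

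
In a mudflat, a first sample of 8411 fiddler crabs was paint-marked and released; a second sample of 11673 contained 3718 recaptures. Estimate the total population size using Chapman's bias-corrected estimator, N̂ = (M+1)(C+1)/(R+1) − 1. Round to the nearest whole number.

N̂ = (8411+1)(11673+1)/(3718+1) − 1 = 8412·11674/3719 − 1
= 98201688/3719 − 1 ≈ 26405.4 − 1 ≈ 26404.4 → 26404

N ≈ 26,404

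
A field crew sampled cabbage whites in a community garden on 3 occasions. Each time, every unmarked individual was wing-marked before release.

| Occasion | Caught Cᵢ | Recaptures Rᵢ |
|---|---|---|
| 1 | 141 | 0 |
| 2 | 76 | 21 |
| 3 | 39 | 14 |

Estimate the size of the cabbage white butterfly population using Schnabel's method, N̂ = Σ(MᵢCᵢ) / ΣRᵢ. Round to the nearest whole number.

Marked at large before each occasion: Mᵢ = Σⱼ<ᵢ (Cⱼ − Rⱼ) → M1=0, M2=141, M3=196
Σ MᵢCᵢ = 0·141 + 141·76 + 196·39 = 0 + 10716 + 7644 = 18360
Σ Rᵢ = 0 + 21 + 14 = 35
N̂ = 18360 / 35 ≈ 524.6 → 525

N ≈ 525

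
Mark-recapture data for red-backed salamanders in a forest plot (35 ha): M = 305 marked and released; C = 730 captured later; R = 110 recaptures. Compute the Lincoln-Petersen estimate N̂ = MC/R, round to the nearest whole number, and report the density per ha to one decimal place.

density ≈ 57.8 red-backed salamanders per ha

N̂ = 305·730/110 = 222650/110 ≈ 2024.1 → 2024
Density = N̂ / area = 2024 / 35 ≈ 57.83 → 57.8 per ha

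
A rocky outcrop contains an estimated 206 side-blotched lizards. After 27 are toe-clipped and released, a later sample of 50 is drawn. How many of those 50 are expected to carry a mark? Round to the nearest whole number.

The marked fraction of the population is 27/206, so in a sample of 50 expect C·(M/N) marked.
E[R] = 27 × 50 / 206 = 1350 / 206 ≈ 6.6 → 7

expected recaptures ≈ 7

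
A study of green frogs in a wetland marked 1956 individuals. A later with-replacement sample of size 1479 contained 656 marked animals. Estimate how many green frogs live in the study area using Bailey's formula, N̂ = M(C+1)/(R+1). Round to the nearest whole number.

N̂ = 1956·(1479+1)/(656+1) = 1956·1480/657 = 2894880/657 ≈ 4406.2 → 4406

N ≈ 4406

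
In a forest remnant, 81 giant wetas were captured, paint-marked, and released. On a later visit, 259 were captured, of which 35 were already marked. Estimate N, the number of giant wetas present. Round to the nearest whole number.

N ≈ 599

N = (81 × 259) / 35 = 20979 / 35 ≈ 599.4 → 599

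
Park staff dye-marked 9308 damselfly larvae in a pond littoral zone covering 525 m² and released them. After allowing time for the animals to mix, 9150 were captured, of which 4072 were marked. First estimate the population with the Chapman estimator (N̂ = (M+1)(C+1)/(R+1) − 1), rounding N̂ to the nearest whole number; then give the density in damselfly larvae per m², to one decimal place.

density ≈ 39.8 damselfly larvae per m²

N̂ = 9309·9151/4073 − 1 = 85186659/4073 − 1 ≈ 20914.0 → 20914
Density = N̂ / area = 20914 / 525 ≈ 39.84 → 39.8 per m²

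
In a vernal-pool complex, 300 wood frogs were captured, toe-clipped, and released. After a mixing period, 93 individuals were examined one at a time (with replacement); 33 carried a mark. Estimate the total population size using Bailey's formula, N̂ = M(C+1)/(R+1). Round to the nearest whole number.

N̂ = 300·(93+1)/(33+1) = 300·94/34 = 28200/34 ≈ 829.4 → 829

N ≈ 829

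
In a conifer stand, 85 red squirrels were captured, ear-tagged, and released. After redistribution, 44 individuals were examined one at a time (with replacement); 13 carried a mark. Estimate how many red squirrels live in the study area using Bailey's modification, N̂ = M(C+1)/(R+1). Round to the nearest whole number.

N̂ = 85·(44+1)/(13+1) = 85·45/14 = 3825/14 ≈ 273.2 → 273

N ≈ 273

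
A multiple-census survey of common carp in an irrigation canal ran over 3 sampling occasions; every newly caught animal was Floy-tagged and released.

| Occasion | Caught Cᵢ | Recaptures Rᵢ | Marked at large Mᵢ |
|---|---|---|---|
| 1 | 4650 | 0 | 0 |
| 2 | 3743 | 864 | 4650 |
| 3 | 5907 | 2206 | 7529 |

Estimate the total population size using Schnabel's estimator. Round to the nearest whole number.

Σ MᵢCᵢ = 0·4650 + 4650·3743 + 7529·5907 = 0 + 17404950 + 44473803 = 61878753
Σ Rᵢ = 0 + 864 + 2206 = 3070
N̂ = 61878753 / 3070 ≈ 20155.9 → 20156

N ≈ 20,156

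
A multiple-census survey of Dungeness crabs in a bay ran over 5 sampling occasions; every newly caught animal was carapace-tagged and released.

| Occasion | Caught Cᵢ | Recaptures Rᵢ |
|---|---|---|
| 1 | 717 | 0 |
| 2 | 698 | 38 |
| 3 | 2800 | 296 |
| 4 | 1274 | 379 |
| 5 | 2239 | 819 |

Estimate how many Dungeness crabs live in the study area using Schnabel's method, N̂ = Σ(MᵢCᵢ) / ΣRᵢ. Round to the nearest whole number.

Marked at large before each occasion: Mᵢ = Σⱼ<ᵢ (Cⱼ − Rⱼ) → M1=0, M2=717, M3=1377, M4=3881, M5=4776
Σ MᵢCᵢ = 0·717 + 717·698 + 1377·2800 + 3881·1274 + 4776·2239 = 0 + 500466 + 3855600 + 4944394 + 10693464 = 19993924
Σ Rᵢ = 0 + 38 + 296 + 379 + 819 = 1532
N̂ = 19993924 / 1532 ≈ 13050.9 → 13051

N ≈ 13,051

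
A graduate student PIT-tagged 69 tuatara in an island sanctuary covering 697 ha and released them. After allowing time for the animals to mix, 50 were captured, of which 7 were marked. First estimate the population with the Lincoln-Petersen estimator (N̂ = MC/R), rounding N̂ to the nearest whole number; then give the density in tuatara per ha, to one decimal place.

N̂ = 69·50/7 = 3450/7 ≈ 492.9 → 493
Density = N̂ / area = 493 / 697 ≈ 0.71 → 0.7 per ha

density ≈ 0.7 tuatara per ha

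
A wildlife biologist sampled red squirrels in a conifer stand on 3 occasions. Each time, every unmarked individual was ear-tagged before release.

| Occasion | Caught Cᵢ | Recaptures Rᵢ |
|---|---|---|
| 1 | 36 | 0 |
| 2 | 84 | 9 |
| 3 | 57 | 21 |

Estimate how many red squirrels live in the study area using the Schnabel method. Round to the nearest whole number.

Marked at large before each occasion: Mᵢ = Σⱼ<ᵢ (Cⱼ − Rⱼ) → M1=0, M2=36, M3=111
Σ MᵢCᵢ = 0·36 + 36·84 + 111·57 = 0 + 3024 + 6327 = 9351
Σ Rᵢ = 0 + 9 + 21 = 30
N̂ = 9351 / 30 ≈ 311.7 → 312

N ≈ 312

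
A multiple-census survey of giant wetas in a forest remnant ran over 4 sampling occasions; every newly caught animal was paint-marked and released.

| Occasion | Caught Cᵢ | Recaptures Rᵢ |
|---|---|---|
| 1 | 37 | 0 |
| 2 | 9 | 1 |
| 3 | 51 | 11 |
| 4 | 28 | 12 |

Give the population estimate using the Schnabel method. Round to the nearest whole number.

Marked at large before each occasion: Mᵢ = Σⱼ<ᵢ (Cⱼ − Rⱼ) → M1=0, M2=37, M3=45, M4=85
Σ MᵢCᵢ = 0·37 + 37·9 + 45·51 + 85·28 = 0 + 333 + 2295 + 2380 = 5008
Σ Rᵢ = 0 + 1 + 11 + 12 = 24
N̂ = 5008 / 24 ≈ 208.7 → 209

N ≈ 209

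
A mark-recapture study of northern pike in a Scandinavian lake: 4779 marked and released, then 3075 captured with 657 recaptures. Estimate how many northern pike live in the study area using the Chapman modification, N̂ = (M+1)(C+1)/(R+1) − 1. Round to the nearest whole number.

N ≈ 22,344

N̂ = (4779+1)(3075+1)/(657+1) − 1 = 4780·3076/658 − 1
= 14703280/658 − 1 ≈ 22345.4 − 1 ≈ 22344.4 → 22344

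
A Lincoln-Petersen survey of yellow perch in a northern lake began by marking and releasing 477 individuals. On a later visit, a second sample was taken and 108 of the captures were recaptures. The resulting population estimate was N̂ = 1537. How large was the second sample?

C = 348

From N = M·C/R: C = N·R / M = 1537·108 / 477 = 165996 / 477 = 348.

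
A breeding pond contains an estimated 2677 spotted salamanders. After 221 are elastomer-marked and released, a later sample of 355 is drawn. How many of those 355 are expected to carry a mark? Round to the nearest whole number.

Expected recaptures E[R] = M·C / N.
E[R] = 221 × 355 / 2677 = 78455 / 2677 ≈ 29.3 → 29

expected recaptures ≈ 29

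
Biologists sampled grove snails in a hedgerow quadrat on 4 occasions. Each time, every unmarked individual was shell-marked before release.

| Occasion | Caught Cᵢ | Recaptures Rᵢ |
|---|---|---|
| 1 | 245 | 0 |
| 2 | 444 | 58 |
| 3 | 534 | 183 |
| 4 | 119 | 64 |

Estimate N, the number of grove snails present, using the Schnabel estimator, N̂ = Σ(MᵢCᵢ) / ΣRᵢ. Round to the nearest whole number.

Marked at large before each occasion: Mᵢ = Σⱼ<ᵢ (Cⱼ − Rⱼ) → M1=0, M2=245, M3=631, M4=982
Σ MᵢCᵢ = 0·245 + 245·444 + 631·534 + 982·119 = 0 + 108780 + 336954 + 116858 = 562592
Σ Rᵢ = 0 + 58 + 183 + 64 = 305
N̂ = 562592 / 305 ≈ 1844.6 → 1845

N ≈ 1845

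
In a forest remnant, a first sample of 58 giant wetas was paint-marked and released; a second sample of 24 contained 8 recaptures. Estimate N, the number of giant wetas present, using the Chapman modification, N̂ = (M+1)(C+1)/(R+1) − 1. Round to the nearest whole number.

N ≈ 163

N̂ = (58+1)(24+1)/(8+1) − 1 = 59·25/9 − 1
= 1475/9 − 1 ≈ 163.9 − 1 ≈ 162.9 → 163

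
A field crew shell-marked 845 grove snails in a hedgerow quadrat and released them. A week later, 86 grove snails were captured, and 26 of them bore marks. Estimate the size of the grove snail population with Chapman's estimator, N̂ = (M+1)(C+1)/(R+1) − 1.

N = 2725

N̂ = (845+1)(86+1)/(26+1) − 1 = 846·87/27 − 1
= 73602/27 − 1 = 2726 − 1 = 2725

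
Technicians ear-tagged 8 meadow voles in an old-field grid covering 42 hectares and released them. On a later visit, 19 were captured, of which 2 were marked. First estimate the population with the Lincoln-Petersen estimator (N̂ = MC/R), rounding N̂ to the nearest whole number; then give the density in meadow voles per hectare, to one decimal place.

density ≈ 1.8 meadow voles per hectare

N̂ = 8·19/2 = 152/2 = 76
Density = N̂ / area = 76 / 42 ≈ 1.81 → 1.8 per hectare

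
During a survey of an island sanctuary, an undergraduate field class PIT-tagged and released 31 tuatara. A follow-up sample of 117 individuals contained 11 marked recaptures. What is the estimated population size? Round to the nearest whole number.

N = (31 × 117) / 11 = 3627 / 11 ≈ 329.7 → 330

N ≈ 330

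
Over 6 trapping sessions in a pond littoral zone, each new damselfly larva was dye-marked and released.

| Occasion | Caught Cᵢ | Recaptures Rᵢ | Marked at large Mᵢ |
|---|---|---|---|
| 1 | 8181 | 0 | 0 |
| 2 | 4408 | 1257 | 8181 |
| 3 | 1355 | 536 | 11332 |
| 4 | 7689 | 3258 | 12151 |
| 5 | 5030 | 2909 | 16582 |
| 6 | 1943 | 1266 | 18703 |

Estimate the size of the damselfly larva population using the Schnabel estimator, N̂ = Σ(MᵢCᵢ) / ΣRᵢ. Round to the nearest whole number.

Σ MᵢCᵢ = 0·8181 + 8181·4408 + 11332·1355 + 12151·7689 + 16582·5030 + 18703·1943 = 0 + 36061848 + 15354860 + 93429039 + 83407460 + 36339929 = 264593136
Σ Rᵢ = 0 + 1257 + 536 + 3258 + 2909 + 1266 = 9226
N̂ = 264593136 / 9226 ≈ 28679.1 → 28679

N ≈ 28,679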